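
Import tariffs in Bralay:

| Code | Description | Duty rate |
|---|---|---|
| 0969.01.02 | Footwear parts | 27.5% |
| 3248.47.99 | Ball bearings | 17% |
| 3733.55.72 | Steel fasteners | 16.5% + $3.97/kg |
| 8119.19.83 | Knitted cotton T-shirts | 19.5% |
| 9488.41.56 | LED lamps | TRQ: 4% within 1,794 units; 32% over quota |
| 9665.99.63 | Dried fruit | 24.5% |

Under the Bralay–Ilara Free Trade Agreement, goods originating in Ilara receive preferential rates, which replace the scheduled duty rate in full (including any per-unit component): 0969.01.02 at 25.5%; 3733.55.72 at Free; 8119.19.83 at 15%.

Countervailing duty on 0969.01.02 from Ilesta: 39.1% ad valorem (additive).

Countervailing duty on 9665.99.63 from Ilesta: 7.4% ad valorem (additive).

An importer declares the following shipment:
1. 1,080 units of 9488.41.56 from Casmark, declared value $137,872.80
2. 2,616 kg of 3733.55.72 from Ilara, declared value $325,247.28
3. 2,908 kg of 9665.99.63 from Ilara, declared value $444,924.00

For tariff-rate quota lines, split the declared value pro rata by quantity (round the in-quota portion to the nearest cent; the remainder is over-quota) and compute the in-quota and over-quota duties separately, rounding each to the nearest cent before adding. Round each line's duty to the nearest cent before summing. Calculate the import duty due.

$114,521.29

Line 1 (9488.41.56, Casmark, 1,080 units, $137,872.80):
Code 9488.41.56 is under a tariff-rate quota (threshold 1,794 units). Quantity 1,080 units is within the quota, so the in-quota rate 4% applies to the full value.
Duty = $137,872.80 × 4% = $5,514.91.
Line 2 (3733.55.72, Ilara, 2,616 kg, $325,247.28):
Base rate for 3733.55.72 is 16.5% + $3.97/kg.
Origin Ilara qualifies under the Bralay–Ilara agreement and 3733.55.72 is covered: preferential rate Free applies instead.
Duty = $325,247.28 × 0% = $0.00.
Line 3 (9665.99.63, Ilara, 2,908 kg, $444,924.00):
Base rate for 9665.99.63 is 24.5%.
Origin Ilara is the FTA partner but 9665.99.63 is not on the preference list; base rate stands.
The additional-duty order on 9665.99.63 targets Ilesta, not Ilara; it does not apply.
Duty = $444,924.00 × 24.5% = $109,006.38.
Total = $5,514.91 + $0.00 + $109,006.38 = $114,521.29.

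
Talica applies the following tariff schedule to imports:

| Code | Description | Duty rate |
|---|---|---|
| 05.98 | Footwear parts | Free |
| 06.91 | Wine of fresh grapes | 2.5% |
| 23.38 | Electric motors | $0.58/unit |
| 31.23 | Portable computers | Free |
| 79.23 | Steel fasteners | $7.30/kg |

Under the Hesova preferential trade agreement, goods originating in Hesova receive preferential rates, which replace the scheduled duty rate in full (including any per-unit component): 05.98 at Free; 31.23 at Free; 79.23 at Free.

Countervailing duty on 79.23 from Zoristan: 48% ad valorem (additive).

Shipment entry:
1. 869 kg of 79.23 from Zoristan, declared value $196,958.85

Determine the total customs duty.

Line 1 (79.23, Zoristan, 869 kg, $196,958.85):
Base rate for 79.23 is $7.30/kg.
79.23 has an FTA preferential rate, but origin Zoristan is not Hesova; base rate stands.
Additional duty on 79.23 from Zoristan: +48% ad valorem. Applied ad valorem rate = 48%.
Duty = $196,958.85 × 48% + 869 × $7.30 = $100,883.95.

$100,883.95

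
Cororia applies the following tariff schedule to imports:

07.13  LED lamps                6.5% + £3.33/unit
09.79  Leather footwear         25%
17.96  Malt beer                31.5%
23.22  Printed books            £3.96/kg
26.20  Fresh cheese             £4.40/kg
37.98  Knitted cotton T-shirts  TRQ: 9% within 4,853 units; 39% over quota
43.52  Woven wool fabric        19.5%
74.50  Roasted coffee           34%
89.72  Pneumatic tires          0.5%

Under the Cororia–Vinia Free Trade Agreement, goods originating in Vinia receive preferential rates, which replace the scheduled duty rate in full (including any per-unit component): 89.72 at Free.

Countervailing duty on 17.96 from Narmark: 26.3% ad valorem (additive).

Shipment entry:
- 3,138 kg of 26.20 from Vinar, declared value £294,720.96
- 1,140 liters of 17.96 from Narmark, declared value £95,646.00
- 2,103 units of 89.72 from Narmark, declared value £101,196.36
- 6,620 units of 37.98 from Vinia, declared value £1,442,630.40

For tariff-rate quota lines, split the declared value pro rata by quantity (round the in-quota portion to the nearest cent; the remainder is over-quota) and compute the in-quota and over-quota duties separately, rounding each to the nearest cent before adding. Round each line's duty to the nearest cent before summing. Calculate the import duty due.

£314,952.70

Line 1 (26.20, Vinar, 3,138 kg, £294,720.96):
Base rate for 26.20 is £4.40/kg.
Duty = 3,138 × £4.40 = £13,807.20.
Line 2 (17.96, Narmark, 1,140 liters, £95,646.00):
Base rate for 17.96 is 31.5%.
Additional duty on 17.96 from Narmark: +26.3%. Applied ad valorem rate: 31.5% + 26.3% = 57.8%.
Duty = £95,646.00 × 57.8% = £55,283.39.
Line 3 (89.72, Narmark, 2,103 units, £101,196.36):
Base rate for 89.72 is 0.5%.
89.72 has an FTA preferential rate, but origin Narmark is not Vinia; base rate stands.
Duty = £101,196.36 × 0.5% = £505.98.
Line 4 (37.98, Vinia, 6,620 units, £1,442,630.40):
Code 37.98 is under a tariff-rate quota (threshold 4,853 units). In-quota: 4,853 units at 9%; over-quota: 1,767 units at 39%.
Pro-rata value split: in-quota = £1,442,630.40 × 4,853/6,620 = £1,057,565.76; over-quota = £1,442,630.40 − £1,057,565.76 = £385,064.64.
In-quota duty = £1,057,565.76 × 9% = £95,180.92. Over-quota duty = £385,064.64 × 39% = £150,175.21.
Line duty = £95,180.92 + £150,175.21 = £245,356.13.
Total = £13,807.20 + £55,283.39 + £505.98 + £245,356.13 = £314,952.70.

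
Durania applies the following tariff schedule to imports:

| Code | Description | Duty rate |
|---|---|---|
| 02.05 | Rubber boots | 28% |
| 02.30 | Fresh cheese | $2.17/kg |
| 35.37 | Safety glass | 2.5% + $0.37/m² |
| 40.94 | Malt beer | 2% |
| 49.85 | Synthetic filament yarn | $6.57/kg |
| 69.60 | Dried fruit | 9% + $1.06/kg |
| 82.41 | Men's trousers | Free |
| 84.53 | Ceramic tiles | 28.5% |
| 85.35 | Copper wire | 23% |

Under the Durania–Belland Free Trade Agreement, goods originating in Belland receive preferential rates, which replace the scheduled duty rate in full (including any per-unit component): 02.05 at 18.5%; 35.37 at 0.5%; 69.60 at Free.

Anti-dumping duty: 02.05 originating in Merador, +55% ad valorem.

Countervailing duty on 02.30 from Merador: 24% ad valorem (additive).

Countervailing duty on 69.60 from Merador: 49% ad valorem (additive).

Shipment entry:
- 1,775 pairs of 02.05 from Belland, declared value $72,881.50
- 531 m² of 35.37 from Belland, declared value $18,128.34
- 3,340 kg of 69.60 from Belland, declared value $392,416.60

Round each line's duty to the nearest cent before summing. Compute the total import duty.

$13,573.72

Line 1 (02.05, Belland, 1,775 pairs, $72,881.50):
Base rate for 02.05 is 28%.
Origin Belland qualifies under the Durania–Belland agreement and 02.05 is covered: preferential rate 18.5% applies instead.
The additional-duty order on 02.05 targets Merador, not Belland; it does not apply.
Duty = $72,881.50 × 18.5% = $13,483.08.
Line 2 (35.37, Belland, 531 m², $18,128.34):
Base rate for 35.37 is 2.5% + $0.37/m².
Origin Belland qualifies under the Durania–Belland agreement and 35.37 is covered: preferential rate 0.5% applies instead.
Duty = $18,128.34 × 0.5% = $90.64.
Line 3 (69.60, Belland, 3,340 kg, $392,416.60):
Base rate for 69.60 is 9% + $1.06/kg.
Origin Belland qualifies under the Durania–Belland agreement and 69.60 is covered: preferential rate Free applies instead.
The additional-duty order on 69.60 targets Merador, not Belland; it does not apply.
Duty = $392,416.60 × 0% = $0.00.
Total = $13,483.08 + $90.64 + $0.00 = $13,573.72.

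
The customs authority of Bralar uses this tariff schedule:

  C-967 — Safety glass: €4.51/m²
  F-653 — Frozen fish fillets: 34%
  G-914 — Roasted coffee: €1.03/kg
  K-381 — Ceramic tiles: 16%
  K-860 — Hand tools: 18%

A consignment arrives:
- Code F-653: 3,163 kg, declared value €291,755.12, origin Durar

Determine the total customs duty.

Line 1 (F-653, Durar, 3,163 kg, €291,755.12):
Base rate for F-653 is 34%.
Duty = €291,755.12 × 34% = €99,196.74.

€99,196.74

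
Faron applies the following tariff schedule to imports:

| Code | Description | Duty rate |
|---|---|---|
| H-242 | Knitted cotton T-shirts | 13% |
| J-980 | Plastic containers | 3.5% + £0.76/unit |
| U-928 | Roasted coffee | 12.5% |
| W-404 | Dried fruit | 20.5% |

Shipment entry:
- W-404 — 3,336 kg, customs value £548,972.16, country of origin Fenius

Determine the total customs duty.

£112,539.29

Line 1 (W-404, Fenius, 3,336 kg, £548,972.16):
Base rate for W-404 is 20.5%.
Duty = £548,972.16 × 20.5% = £112,539.29.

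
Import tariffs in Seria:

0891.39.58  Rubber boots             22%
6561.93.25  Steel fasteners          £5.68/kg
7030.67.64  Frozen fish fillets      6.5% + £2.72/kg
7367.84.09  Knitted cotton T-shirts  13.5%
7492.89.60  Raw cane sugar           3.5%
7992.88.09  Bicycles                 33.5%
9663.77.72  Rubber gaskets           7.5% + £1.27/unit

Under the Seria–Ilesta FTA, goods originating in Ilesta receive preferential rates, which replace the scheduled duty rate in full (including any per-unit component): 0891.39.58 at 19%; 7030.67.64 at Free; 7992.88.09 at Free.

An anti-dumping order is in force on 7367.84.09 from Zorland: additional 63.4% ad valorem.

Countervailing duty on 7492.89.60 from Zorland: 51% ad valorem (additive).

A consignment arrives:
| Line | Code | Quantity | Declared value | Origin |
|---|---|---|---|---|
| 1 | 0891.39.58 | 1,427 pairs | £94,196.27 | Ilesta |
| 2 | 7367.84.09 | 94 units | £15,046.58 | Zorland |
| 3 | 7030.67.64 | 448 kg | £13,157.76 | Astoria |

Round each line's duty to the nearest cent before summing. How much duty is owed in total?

£31,541.92

Line 1 (0891.39.58, Ilesta, 1,427 pairs, £94,196.27):
Base rate for 0891.39.58 is 22%.
Origin Ilesta qualifies under the Seria–Ilesta agreement and 0891.39.58 is covered: preferential rate 19% applies instead.
Duty = £94,196.27 × 19% = £17,897.29.
Line 2 (7367.84.09, Zorland, 94 units, £15,046.58):
Base rate for 7367.84.09 is 13.5%.
Additional duty on 7367.84.09 from Zorland: +63.4%. Applied ad valorem rate: 13.5% + 63.4% = 76.9%.
Duty = £15,046.58 × 76.9% = £11,570.82.
Line 3 (7030.67.64, Astoria, 448 kg, £13,157.76):
Base rate for 7030.67.64 is 6.5% + £2.72/kg.
7030.67.64 has an FTA preferential rate, but origin Astoria is not Ilesta; base rate stands.
Duty = £13,157.76 × 6.5% + 448 × £2.72 = £2,073.81.
Total = £17,897.29 + £11,570.82 + £2,073.81 = £31,541.92.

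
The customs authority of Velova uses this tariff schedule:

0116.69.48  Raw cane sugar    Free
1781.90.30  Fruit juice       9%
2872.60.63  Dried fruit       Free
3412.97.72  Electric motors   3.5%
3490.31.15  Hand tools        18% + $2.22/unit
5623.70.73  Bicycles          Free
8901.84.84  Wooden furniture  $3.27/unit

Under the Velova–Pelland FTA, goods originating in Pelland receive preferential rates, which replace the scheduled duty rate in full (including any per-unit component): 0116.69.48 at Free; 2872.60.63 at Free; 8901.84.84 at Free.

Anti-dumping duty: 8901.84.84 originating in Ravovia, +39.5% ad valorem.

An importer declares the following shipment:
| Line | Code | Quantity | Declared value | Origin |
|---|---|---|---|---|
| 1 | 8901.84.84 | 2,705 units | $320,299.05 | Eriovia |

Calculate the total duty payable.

$8,845.35

Line 1 (8901.84.84, Eriovia, 2,705 units, $320,299.05):
Base rate for 8901.84.84 is $3.27/unit.
8901.84.84 has an FTA preferential rate, but origin Eriovia is not Pelland; base rate stands.
The additional-duty order on 8901.84.84 targets Ravovia, not Eriovia; it does not apply.
Duty = 2,705 × $3.27 = $8,845.35.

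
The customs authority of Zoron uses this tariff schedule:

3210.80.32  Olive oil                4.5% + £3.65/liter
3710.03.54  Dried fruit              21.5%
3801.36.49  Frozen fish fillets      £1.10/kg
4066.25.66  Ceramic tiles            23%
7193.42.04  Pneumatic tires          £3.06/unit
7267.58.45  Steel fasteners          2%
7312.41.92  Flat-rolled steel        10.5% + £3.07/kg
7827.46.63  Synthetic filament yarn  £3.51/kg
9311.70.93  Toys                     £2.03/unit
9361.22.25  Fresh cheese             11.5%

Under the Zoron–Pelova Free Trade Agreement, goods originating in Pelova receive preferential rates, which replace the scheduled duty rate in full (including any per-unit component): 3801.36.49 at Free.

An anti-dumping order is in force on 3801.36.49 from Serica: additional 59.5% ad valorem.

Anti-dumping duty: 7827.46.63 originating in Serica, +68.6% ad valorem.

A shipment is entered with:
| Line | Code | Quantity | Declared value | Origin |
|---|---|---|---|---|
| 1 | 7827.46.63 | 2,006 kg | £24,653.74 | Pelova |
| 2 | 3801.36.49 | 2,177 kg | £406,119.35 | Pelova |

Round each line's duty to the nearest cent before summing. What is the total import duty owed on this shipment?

Line 1 (7827.46.63, Pelova, 2,006 kg, £24,653.74):
Base rate for 7827.46.63 is £3.51/kg.
Origin Pelova is the FTA partner but 7827.46.63 is not on the preference list; base rate stands.
The additional-duty order on 7827.46.63 targets Serica, not Pelova; it does not apply.
Duty = 2,006 × £3.51 = £7,041.06.
Line 2 (3801.36.49, Pelova, 2,177 kg, £406,119.35):
Base rate for 3801.36.49 is £1.10/kg.
Origin Pelova qualifies under the Zoron–Pelova agreement and 3801.36.49 is covered: preferential rate Free applies instead.
The additional-duty order on 3801.36.49 targets Serica, not Pelova; it does not apply.
Duty = £406,119.35 × 0% = £0.00.
Total = £7,041.06 + £0.00 = £7,041.06.

£7,041.06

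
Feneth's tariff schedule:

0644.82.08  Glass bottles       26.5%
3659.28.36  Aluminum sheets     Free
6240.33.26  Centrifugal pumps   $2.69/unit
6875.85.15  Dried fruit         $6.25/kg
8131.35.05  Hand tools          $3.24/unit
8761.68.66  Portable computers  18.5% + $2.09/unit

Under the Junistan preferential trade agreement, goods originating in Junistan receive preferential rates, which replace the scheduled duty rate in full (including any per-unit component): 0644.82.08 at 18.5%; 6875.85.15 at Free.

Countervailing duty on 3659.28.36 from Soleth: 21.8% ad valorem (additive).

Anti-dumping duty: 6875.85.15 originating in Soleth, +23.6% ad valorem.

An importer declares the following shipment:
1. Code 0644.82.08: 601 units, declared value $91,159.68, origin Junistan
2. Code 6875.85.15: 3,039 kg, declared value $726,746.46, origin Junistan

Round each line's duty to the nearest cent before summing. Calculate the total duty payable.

Line 1 (0644.82.08, Junistan, 601 units, $91,159.68):
Base rate for 0644.82.08 is 26.5%.
Origin Junistan qualifies under the Feneth–Junistan agreement and 0644.82.08 is covered: preferential rate 18.5% applies instead.
Duty = $91,159.68 × 18.5% = $16,864.54.
Line 2 (6875.85.15, Junistan, 3,039 kg, $726,746.46):
Base rate for 6875.85.15 is $6.25/kg.
Origin Junistan qualifies under the Feneth–Junistan agreement and 6875.85.15 is covered: preferential rate Free applies instead.
The additional-duty order on 6875.85.15 targets Soleth, not Junistan; it does not apply.
Duty = $726,746.46 × 0% = $0.00.
Total = $16,864.54 + $0.00 = $16,864.54.

$16,864.54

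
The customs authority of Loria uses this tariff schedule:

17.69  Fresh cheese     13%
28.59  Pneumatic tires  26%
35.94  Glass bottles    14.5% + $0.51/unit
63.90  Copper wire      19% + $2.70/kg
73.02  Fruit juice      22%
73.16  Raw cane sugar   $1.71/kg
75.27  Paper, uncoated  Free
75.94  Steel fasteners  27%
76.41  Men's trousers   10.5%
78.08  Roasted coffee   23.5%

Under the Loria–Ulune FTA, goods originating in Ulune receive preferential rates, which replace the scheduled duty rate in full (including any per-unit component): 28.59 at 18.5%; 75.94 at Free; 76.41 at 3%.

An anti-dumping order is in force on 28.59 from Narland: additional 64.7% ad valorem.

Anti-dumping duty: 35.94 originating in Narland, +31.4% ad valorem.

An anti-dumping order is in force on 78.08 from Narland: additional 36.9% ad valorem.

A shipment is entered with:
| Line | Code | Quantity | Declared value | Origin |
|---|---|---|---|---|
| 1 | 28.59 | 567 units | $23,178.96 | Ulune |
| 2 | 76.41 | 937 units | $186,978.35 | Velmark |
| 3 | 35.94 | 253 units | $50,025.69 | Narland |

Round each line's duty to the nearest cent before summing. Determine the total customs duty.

Line 1 (28.59, Ulune, 567 units, $23,178.96):
Base rate for 28.59 is 26%.
Origin Ulune qualifies under the Loria–Ulune agreement and 28.59 is covered: preferential rate 18.5% applies instead.
The additional-duty order on 28.59 targets Narland, not Ulune; it does not apply.
Duty = $23,178.96 × 18.5% = $4,288.11.
Line 2 (76.41, Velmark, 937 units, $186,978.35):
Base rate for 76.41 is 10.5%.
76.41 has an FTA preferential rate, but origin Velmark is not Ulune; base rate stands.
Duty = $186,978.35 × 10.5% = $19,632.73.
Line 3 (35.94, Narland, 253 units, $50,025.69):
Base rate for 35.94 is 14.5% + $0.51/unit.
Additional duty on 35.94 from Narland: +31.4%. Applied ad valorem rate: 14.5% + 31.4% = 45.9%.
Duty = $50,025.69 × 45.9% + 253 × $0.51 = $23,090.82.
Total = $4,288.11 + $19,632.73 + $23,090.82 = $47,011.66.

$47,011.66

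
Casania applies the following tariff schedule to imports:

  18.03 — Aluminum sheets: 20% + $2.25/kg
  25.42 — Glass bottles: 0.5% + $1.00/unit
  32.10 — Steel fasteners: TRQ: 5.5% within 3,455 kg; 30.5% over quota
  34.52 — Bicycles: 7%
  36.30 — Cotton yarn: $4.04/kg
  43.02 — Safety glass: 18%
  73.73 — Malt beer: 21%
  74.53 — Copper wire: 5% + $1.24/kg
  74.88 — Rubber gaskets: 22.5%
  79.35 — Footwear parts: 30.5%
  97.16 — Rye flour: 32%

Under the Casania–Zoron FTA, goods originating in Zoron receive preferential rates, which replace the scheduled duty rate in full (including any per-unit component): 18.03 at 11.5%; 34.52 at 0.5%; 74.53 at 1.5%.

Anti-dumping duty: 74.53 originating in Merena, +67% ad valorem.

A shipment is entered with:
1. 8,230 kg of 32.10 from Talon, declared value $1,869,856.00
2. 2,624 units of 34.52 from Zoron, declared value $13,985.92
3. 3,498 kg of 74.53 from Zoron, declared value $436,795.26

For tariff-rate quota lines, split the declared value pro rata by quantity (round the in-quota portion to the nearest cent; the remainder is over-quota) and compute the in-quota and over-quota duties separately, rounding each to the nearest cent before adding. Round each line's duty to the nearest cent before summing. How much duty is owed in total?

Line 1 (32.10, Talon, 8,230 kg, $1,869,856.00):
Code 32.10 is under a tariff-rate quota (threshold 3,455 kg). In-quota: 3,455 kg at 5.5%; over-quota: 4,775 kg at 30.5%.
Pro-rata value split: in-quota = $1,869,856.00 × 3,455/8,230 = $784,976.00; over-quota = $1,869,856.00 − $784,976.00 = $1,084,880.00.
In-quota duty = $784,976.00 × 5.5% = $43,173.68. Over-quota duty = $1,084,880.00 × 30.5% = $330,888.40.
Line duty = $43,173.68 + $330,888.40 = $374,062.08.
Line 2 (34.52, Zoron, 2,624 units, $13,985.92):
Base rate for 34.52 is 7%.
Origin Zoron qualifies under the Casania–Zoron agreement and 34.52 is covered: preferential rate 0.5% applies instead.
Duty = $13,985.92 × 0.5% = $69.93.
Line 3 (74.53, Zoron, 3,498 kg, $436,795.26):
Base rate for 74.53 is 5% + $1.24/kg.
Origin Zoron qualifies under the Casania–Zoron agreement and 74.53 is covered: preferential rate 1.5% applies instead.
The additional-duty order on 74.53 targets Merena, not Zoron; it does not apply.
Duty = $436,795.26 × 1.5% = $6,551.93.
Total = $374,062.08 + $69.93 + $6,551.93 = $380,683.94.

$380,683.94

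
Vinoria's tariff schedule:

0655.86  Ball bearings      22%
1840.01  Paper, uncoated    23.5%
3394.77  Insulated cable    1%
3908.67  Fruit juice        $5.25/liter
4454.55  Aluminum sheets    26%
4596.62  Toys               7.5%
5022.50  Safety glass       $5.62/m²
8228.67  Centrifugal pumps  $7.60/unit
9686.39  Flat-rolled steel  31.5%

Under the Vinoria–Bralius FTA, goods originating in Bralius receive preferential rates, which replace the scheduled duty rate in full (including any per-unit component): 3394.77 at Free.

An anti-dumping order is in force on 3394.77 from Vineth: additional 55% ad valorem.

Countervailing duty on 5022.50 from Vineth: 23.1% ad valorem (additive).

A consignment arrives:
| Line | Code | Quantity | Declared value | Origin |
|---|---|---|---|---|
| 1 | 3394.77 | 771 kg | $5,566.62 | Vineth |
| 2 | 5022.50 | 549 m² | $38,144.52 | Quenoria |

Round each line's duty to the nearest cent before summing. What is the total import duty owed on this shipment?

$6,202.69

Line 1 (3394.77, Vineth, 771 kg, $5,566.62):
Base rate for 3394.77 is 1%.
3394.77 has an FTA preferential rate, but origin Vineth is not Bralius; base rate stands.
Additional duty on 3394.77 from Vineth: +55%. Applied ad valorem rate: 1% + 55% = 56%.
Duty = $5,566.62 × 56% = $3,117.31.
Line 2 (5022.50, Quenoria, 549 m², $38,144.52):
Base rate for 5022.50 is $5.62/m².
The additional-duty order on 5022.50 targets Vineth, not Quenoria; it does not apply.
Duty = 549 × $5.62 = $3,085.38.
Total = $3,117.31 + $3,085.38 = $6,202.69.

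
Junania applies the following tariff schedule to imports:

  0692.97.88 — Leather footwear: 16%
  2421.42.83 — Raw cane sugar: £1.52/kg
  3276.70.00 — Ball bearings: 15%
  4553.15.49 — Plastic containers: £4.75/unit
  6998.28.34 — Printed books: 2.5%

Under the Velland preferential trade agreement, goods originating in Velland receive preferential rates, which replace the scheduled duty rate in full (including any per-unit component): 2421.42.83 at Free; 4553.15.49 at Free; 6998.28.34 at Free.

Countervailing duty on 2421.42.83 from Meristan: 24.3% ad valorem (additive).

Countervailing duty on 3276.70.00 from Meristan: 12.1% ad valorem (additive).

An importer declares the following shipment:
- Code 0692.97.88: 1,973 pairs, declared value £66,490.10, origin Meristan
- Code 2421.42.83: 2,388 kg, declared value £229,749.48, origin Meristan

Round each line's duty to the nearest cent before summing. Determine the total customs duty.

Line 1 (0692.97.88, Meristan, 1,973 pairs, £66,490.10):
Base rate for 0692.97.88 is 16%.
Duty = £66,490.10 × 16% = £10,638.42.
Line 2 (2421.42.83, Meristan, 2,388 kg, £229,749.48):
Base rate for 2421.42.83 is £1.52/kg.
2421.42.83 has an FTA preferential rate, but origin Meristan is not Velland; base rate stands.
Additional duty on 2421.42.83 from Meristan: +24.3% ad valorem. Applied ad valorem rate = 24.3%.
Duty = £229,749.48 × 24.3% + 2,388 × £1.52 = £59,458.88.
Total = £10,638.42 + £59,458.88 = £70,097.30.

£70,097.30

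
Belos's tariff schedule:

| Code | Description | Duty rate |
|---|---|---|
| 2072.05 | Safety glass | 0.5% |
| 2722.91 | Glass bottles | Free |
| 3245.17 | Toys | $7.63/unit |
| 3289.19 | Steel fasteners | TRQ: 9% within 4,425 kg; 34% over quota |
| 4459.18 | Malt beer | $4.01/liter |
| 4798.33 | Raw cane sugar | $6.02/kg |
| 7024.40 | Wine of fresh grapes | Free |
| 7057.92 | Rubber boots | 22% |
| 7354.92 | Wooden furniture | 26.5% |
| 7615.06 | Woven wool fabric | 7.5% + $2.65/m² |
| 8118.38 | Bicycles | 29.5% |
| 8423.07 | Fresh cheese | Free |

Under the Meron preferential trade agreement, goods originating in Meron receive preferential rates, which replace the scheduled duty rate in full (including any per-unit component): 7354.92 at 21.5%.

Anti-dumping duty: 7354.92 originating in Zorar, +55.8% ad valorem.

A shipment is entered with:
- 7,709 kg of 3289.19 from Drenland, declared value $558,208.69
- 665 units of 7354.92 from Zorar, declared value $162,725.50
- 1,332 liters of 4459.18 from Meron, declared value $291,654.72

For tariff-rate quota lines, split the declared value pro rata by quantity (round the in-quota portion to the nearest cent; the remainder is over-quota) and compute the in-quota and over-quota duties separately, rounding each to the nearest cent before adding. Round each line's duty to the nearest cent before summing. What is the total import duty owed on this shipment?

Line 1 (3289.19, Drenland, 7,709 kg, $558,208.69):
Code 3289.19 is under a tariff-rate quota (threshold 4,425 kg). In-quota: 4,425 kg at 9%; over-quota: 3,284 kg at 34%.
Pro-rata value split: in-quota = $558,208.69 × 4,425/7,709 = $320,414.25; over-quota = $558,208.69 − $320,414.25 = $237,794.44.
In-quota duty = $320,414.25 × 9% = $28,837.28. Over-quota duty = $237,794.44 × 34% = $80,850.11.
Line duty = $28,837.28 + $80,850.11 = $109,687.39.
Line 2 (7354.92, Zorar, 665 units, $162,725.50):
Base rate for 7354.92 is 26.5%.
7354.92 has an FTA preferential rate, but origin Zorar is not Meron; base rate stands.
Additional duty on 7354.92 from Zorar: +55.8%. Applied ad valorem rate: 26.5% + 55.8% = 82.3%.
Duty = $162,725.50 × 82.3% = $133,923.09.
Line 3 (4459.18, Meron, 1,332 liters, $291,654.72):
Base rate for 4459.18 is $4.01/liter.
Origin Meron is the FTA partner but 4459.18 is not on the preference list; base rate stands.
Duty = 1,332 × $4.01 = $5,341.32.
Total = $109,687.39 + $133,923.09 + $5,341.32 = $248,951.80.

$248,951.80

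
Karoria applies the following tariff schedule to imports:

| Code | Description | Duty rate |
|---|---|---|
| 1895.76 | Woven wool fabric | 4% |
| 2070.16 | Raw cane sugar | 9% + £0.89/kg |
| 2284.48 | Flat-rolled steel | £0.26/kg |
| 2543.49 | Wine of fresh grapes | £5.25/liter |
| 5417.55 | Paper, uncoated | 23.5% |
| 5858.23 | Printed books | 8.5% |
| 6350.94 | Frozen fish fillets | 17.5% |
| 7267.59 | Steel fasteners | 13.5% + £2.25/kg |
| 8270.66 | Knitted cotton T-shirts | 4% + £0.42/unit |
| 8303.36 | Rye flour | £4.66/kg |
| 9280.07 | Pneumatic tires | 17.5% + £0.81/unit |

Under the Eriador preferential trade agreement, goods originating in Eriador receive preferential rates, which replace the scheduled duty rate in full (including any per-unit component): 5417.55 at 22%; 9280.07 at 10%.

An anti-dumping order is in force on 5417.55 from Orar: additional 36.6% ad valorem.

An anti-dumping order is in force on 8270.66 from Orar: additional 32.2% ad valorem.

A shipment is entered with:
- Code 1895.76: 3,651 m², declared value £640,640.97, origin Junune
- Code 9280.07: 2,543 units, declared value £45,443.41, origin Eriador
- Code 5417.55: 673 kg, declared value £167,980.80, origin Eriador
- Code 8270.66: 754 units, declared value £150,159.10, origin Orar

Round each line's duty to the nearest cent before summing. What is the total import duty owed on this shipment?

Line 1 (1895.76, Junune, 3,651 m², £640,640.97):
Base rate for 1895.76 is 4%.
Duty = £640,640.97 × 4% = £25,625.64.
Line 2 (9280.07, Eriador, 2,543 units, £45,443.41):
Base rate for 9280.07 is 17.5% + £0.81/unit.
Origin Eriador qualifies under the Karoria–Eriador agreement and 9280.07 is covered: preferential rate 10% applies instead.
Duty = £45,443.41 × 10% = £4,544.34.
Line 3 (5417.55, Eriador, 673 kg, £167,980.80):
Base rate for 5417.55 is 23.5%.
Origin Eriador qualifies under the Karoria–Eriador agreement and 5417.55 is covered: preferential rate 22% applies instead.
The additional-duty order on 5417.55 targets Orar, not Eriador; it does not apply.
Duty = £167,980.80 × 22% = £36,955.78.
Line 4 (8270.66, Orar, 754 units, £150,159.10):
Base rate for 8270.66 is 4% + £0.42/unit.
Additional duty on 8270.66 from Orar: +32.2%. Applied ad valorem rate: 4% + 32.2% = 36.2%.
Duty = £150,159.10 × 36.2% + 754 × £0.42 = £54,674.27.
Total = £25,625.64 + £4,544.34 + £36,955.78 + £54,674.27 = £121,800.03.

£121,800.03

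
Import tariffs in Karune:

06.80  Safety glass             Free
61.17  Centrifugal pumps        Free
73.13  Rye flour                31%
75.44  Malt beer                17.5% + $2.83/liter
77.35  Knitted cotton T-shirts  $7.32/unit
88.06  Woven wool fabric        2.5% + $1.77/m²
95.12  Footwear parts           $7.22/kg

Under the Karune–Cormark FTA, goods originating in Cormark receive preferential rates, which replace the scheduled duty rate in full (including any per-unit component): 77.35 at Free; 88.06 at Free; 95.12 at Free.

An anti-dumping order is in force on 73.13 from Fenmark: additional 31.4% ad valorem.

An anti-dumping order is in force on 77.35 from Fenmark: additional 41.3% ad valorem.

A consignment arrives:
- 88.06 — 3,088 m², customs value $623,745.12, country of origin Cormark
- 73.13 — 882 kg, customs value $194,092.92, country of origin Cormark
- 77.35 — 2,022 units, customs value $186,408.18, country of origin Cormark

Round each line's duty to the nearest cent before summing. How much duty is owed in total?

$60,168.81

Line 1 (88.06, Cormark, 3,088 m², $623,745.12):
Base rate for 88.06 is 2.5% + $1.77/m².
Origin Cormark qualifies under the Karune–Cormark agreement and 88.06 is covered: preferential rate Free applies instead.
Duty = $623,745.12 × 0% = $0.00.
Line 2 (73.13, Cormark, 882 kg, $194,092.92):
Base rate for 73.13 is 31%.
Origin Cormark is the FTA partner but 73.13 is not on the preference list; base rate stands.
The additional-duty order on 73.13 targets Fenmark, not Cormark; it does not apply.
Duty = $194,092.92 × 31% = $60,168.81.
Line 3 (77.35, Cormark, 2,022 units, $186,408.18):
Base rate for 77.35 is $7.32/unit.
Origin Cormark qualifies under the Karune–Cormark agreement and 77.35 is covered: preferential rate Free applies instead.
The additional-duty order on 77.35 targets Fenmark, not Cormark; it does not apply.
Duty = $186,408.18 × 0% = $0.00.
Total = $0.00 + $60,168.81 + $0.00 = $60,168.81.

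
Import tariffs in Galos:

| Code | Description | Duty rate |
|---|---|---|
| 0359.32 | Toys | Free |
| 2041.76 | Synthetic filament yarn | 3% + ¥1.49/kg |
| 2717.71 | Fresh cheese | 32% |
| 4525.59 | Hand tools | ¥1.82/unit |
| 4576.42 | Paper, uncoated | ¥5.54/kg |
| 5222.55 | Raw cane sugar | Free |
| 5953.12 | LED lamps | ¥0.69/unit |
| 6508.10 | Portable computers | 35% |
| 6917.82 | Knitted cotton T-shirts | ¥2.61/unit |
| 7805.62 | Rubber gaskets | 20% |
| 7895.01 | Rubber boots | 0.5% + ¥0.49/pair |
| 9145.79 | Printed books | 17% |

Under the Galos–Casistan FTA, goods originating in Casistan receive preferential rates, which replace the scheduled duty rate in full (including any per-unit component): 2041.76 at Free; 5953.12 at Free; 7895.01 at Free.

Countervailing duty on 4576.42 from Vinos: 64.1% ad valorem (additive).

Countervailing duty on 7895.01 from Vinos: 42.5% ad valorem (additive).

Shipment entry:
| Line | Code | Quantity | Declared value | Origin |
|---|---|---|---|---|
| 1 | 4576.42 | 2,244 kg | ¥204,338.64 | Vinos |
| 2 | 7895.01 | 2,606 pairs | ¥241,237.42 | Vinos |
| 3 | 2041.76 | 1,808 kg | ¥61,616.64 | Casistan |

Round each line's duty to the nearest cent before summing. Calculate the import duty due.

¥248,421.86

Line 1 (4576.42, Vinos, 2,244 kg, ¥204,338.64):
Base rate for 4576.42 is ¥5.54/kg.
Additional duty on 4576.42 from Vinos: +64.1% ad valorem. Applied ad valorem rate = 64.1%.
Duty = ¥204,338.64 × 64.1% + 2,244 × ¥5.54 = ¥143,412.83.
Line 2 (7895.01, Vinos, 2,606 pairs, ¥241,237.42):
Base rate for 7895.01 is 0.5% + ¥0.49/pair.
7895.01 has an FTA preferential rate, but origin Vinos is not Casistan; base rate stands.
Additional duty on 7895.01 from Vinos: +42.5%. Applied ad valorem rate: 0.5% + 42.5% = 43%.
Duty = ¥241,237.42 × 43% + 2,606 × ¥0.49 = ¥105,009.03.
Line 3 (2041.76, Casistan, 1,808 kg, ¥61,616.64):
Base rate for 2041.76 is 3% + ¥1.49/kg.
Origin Casistan qualifies under the Galos–Casistan agreement and 2041.76 is covered: preferential rate Free applies instead.
Duty = ¥61,616.64 × 0% = ¥0.00.
Total = ¥143,412.83 + ¥105,009.03 + ¥0.00 = ¥248,421.86.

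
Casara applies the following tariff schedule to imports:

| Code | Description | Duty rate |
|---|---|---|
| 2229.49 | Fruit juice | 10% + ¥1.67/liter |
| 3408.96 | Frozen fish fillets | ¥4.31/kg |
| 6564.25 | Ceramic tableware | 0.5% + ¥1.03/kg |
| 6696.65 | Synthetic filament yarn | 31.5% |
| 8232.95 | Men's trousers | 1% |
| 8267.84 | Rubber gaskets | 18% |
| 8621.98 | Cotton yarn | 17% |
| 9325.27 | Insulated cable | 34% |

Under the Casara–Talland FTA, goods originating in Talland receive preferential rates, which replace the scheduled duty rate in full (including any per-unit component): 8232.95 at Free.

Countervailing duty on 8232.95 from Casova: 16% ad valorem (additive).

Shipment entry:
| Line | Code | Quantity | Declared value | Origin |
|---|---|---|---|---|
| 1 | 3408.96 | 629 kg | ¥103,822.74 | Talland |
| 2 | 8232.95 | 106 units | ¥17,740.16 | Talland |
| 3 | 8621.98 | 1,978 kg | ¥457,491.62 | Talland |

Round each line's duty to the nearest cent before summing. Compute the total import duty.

Line 1 (3408.96, Talland, 629 kg, ¥103,822.74):
Base rate for 3408.96 is ¥4.31/kg.
Origin Talland is the FTA partner but 3408.96 is not on the preference list; base rate stands.
Duty = 629 × ¥4.31 = ¥2,710.99.
Line 2 (8232.95, Talland, 106 units, ¥17,740.16):
Base rate for 8232.95 is 1%.
Origin Talland qualifies under the Casara–Talland agreement and 8232.95 is covered: preferential rate Free applies instead.
The additional-duty order on 8232.95 targets Casova, not Talland; it does not apply.
Duty = ¥17,740.16 × 0% = ¥0.00.
Line 3 (8621.98, Talland, 1,978 kg, ¥457,491.62):
Base rate for 8621.98 is 17%.
Origin Talland is the FTA partner but 8621.98 is not on the preference list; base rate stands.
Duty = ¥457,491.62 × 17% = ¥77,773.58.
Total = ¥2,710.99 + ¥0.00 + ¥77,773.58 = ¥80,484.57.

¥80,484.57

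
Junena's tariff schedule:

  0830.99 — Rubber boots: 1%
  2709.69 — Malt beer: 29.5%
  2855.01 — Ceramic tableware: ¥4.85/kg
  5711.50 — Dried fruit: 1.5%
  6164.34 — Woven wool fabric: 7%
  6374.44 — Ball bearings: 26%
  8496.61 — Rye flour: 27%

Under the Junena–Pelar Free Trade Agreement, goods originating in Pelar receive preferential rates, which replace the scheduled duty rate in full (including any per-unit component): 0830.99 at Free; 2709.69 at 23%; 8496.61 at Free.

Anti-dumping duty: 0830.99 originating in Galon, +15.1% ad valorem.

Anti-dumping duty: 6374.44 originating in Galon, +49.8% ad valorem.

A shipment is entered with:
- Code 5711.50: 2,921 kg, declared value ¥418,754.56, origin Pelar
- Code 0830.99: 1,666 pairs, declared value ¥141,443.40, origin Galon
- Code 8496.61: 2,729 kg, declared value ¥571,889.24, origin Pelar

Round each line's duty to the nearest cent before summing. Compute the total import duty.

¥29,053.71

Line 1 (5711.50, Pelar, 2,921 kg, ¥418,754.56):
Base rate for 5711.50 is 1.5%.
Origin Pelar is the FTA partner but 5711.50 is not on the preference list; base rate stands.
Duty = ¥418,754.56 × 1.5% = ¥6,281.32.
Line 2 (0830.99, Galon, 1,666 pairs, ¥141,443.40):
Base rate for 0830.99 is 1%.
0830.99 has an FTA preferential rate, but origin Galon is not Pelar; base rate stands.
Additional duty on 0830.99 from Galon: +15.1%. Applied ad valorem rate: 1% + 15.1% = 16.1%.
Duty = ¥141,443.40 × 16.1% = ¥22,772.39.
Line 3 (8496.61, Pelar, 2,729 kg, ¥571,889.24):
Base rate for 8496.61 is 27%.
Origin Pelar qualifies under the Junena–Pelar agreement and 8496.61 is covered: preferential rate Free applies instead.
Duty = ¥571,889.24 × 0% = ¥0.00.
Total = ¥6,281.32 + ¥22,772.39 + ¥0.00 = ¥29,053.71.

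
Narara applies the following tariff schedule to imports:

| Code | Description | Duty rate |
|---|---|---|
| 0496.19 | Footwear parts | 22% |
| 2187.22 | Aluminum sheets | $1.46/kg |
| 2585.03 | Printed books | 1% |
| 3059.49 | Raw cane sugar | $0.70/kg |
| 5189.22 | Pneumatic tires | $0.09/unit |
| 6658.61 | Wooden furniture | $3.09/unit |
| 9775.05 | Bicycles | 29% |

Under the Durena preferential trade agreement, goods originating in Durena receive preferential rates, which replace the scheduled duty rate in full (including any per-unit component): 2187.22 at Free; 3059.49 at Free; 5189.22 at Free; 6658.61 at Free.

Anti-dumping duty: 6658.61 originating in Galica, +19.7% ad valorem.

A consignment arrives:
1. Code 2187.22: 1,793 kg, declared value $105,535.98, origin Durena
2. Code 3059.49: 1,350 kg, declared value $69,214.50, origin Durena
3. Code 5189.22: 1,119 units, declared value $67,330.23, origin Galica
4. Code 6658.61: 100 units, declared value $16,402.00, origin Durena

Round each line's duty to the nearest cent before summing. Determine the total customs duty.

Line 1 (2187.22, Durena, 1,793 kg, $105,535.98):
Base rate for 2187.22 is $1.46/kg.
Origin Durena qualifies under the Narara–Durena agreement and 2187.22 is covered: preferential rate Free applies instead.
Duty = $105,535.98 × 0% = $0.00.
Line 2 (3059.49, Durena, 1,350 kg, $69,214.50):
Base rate for 3059.49 is $0.70/kg.
Origin Durena qualifies under the Narara–Durena agreement and 3059.49 is covered: preferential rate Free applies instead.
Duty = $69,214.50 × 0% = $0.00.
Line 3 (5189.22, Galica, 1,119 units, $67,330.23):
Base rate for 5189.22 is $0.09/unit.
5189.22 has an FTA preferential rate, but origin Galica is not Durena; base rate stands.
Duty = 1,119 × $0.09 = $100.71.
Line 4 (6658.61, Durena, 100 units, $16,402.00):
Base rate for 6658.61 is $3.09/unit.
Origin Durena qualifies under the Narara–Durena agreement and 6658.61 is covered: preferential rate Free applies instead.
The additional-duty order on 6658.61 targets Galica, not Durena; it does not apply.
Duty = $16,402.00 × 0% = $0.00.
Total = $0.00 + $0.00 + $100.71 + $0.00 = $100.71.

$100.71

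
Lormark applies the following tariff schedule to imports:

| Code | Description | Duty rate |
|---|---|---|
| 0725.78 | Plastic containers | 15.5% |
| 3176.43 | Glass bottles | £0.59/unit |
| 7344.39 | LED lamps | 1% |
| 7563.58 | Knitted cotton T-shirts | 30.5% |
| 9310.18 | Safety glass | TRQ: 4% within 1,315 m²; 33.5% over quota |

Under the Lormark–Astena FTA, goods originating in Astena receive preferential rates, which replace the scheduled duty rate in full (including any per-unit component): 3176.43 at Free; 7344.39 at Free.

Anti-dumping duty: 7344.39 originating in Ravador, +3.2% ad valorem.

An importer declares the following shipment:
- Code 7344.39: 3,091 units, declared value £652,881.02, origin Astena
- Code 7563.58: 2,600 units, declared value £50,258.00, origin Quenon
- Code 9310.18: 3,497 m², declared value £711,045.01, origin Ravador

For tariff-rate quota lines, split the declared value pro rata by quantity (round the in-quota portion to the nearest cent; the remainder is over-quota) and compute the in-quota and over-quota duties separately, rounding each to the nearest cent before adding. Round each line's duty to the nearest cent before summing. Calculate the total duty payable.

Line 1 (7344.39, Astena, 3,091 units, £652,881.02):
Base rate for 7344.39 is 1%.
Origin Astena qualifies under the Lormark–Astena agreement and 7344.39 is covered: preferential rate Free applies instead.
The additional-duty order on 7344.39 targets Ravador, not Astena; it does not apply.
Duty = £652,881.02 × 0% = £0.00.
Line 2 (7563.58, Quenon, 2,600 units, £50,258.00):
Base rate for 7563.58 is 30.5%.
Duty = £50,258.00 × 30.5% = £15,328.69.
Line 3 (9310.18, Ravador, 3,497 m², £711,045.01):
Code 9310.18 is under a tariff-rate quota (threshold 1,315 m²). In-quota: 1,315 m² at 4%; over-quota: 2,182 m² at 33.5%.
Pro-rata value split: in-quota = £711,045.01 × 1,315/3,497 = £267,378.95; over-quota = £711,045.01 − £267,378.95 = £443,666.06.
In-quota duty = £267,378.95 × 4% = £10,695.16. Over-quota duty = £443,666.06 × 33.5% = £148,628.13.
Line duty = £10,695.16 + £148,628.13 = £159,323.29.
Total = £0.00 + £15,328.69 + £159,323.29 = £174,651.98.

£174,651.98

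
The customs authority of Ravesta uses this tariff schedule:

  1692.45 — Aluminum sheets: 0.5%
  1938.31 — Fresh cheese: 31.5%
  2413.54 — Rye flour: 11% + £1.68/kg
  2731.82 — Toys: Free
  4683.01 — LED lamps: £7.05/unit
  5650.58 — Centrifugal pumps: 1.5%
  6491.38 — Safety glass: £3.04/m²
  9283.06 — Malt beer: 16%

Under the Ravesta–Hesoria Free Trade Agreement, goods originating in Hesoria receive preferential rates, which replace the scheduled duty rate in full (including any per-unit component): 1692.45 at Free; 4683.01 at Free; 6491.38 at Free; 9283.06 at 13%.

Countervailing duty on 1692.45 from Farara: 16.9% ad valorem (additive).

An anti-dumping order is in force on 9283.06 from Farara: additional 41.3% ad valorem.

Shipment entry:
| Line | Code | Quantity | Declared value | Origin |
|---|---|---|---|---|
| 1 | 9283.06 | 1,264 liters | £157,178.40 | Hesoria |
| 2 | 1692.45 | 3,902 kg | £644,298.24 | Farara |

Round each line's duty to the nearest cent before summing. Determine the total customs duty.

Line 1 (9283.06, Hesoria, 1,264 liters, £157,178.40):
Base rate for 9283.06 is 16%.
Origin Hesoria qualifies under the Ravesta–Hesoria agreement and 9283.06 is covered: preferential rate 13% applies instead.
The additional-duty order on 9283.06 targets Farara, not Hesoria; it does not apply.
Duty = £157,178.40 × 13% = £20,433.19.
Line 2 (1692.45, Farara, 3,902 kg, £644,298.24):
Base rate for 1692.45 is 0.5%.
1692.45 has an FTA preferential rate, but origin Farara is not Hesoria; base rate stands.
Additional duty on 1692.45 from Farara: +16.9%. Applied ad valorem rate: 0.5% + 16.9% = 17.4%.
Duty = £644,298.24 × 17.4% = £112,107.89.
Total = £20,433.19 + £112,107.89 = £132,541.08.

£132,541.08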